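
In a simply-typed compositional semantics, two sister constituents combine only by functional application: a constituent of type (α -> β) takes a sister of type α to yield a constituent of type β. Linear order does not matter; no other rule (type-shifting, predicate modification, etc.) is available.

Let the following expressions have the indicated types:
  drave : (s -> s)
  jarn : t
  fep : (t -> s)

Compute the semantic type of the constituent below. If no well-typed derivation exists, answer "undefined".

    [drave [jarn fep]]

At [jarn fep], fep : (t -> s) takes jarn : t, giving s.
At [drave [jarn fep]], drave : (s -> s) takes [jarn fep] : s, giving s.

s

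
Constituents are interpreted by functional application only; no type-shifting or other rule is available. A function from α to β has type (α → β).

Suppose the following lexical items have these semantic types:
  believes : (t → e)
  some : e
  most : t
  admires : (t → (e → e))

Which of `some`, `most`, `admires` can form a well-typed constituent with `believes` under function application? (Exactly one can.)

some : e — believes needs t; some needs nothing (atomic); neither fits.
most — combines: believes : (t → e) takes most : t as argument, giving e.
admires : (t → (e → e)) — believes needs t; admires needs t; neither fits.

most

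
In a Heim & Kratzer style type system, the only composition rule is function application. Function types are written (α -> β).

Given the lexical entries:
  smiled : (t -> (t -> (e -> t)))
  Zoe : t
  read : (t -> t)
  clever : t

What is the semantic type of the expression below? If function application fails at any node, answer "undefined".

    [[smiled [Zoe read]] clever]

[Zoe read]: functor read : (t -> t), argument Zoe : t; result t.
[smiled [Zoe read]]: functor smiled : (t -> (t -> (e -> t))), argument [Zoe read] : t; result (t -> (e -> t)).
[[smiled [Zoe read]] clever]: functor [smiled [Zoe read]] : (t -> (e -> t)), argument clever : t; result (e -> t).

(e -> t)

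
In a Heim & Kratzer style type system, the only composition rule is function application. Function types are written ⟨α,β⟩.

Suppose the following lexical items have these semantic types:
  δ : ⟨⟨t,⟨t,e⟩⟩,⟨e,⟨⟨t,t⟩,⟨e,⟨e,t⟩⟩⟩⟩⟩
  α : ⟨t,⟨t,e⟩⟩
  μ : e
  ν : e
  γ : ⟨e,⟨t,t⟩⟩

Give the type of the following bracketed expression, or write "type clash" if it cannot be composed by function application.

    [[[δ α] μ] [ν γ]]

⟨e,⟨e,t⟩⟩

[δ α] — δ of type ⟨⟨t,⟨t,e⟩⟩,⟨e,⟨⟨t,t⟩,⟨e,⟨e,t⟩⟩⟩⟩⟩ combines with α of type ⟨t,⟨t,e⟩⟩: type ⟨e,⟨⟨t,t⟩,⟨e,⟨e,t⟩⟩⟩⟩.
[[δ α] μ] — [δ α] of type ⟨e,⟨⟨t,t⟩,⟨e,⟨e,t⟩⟩⟩⟩ combines with μ of type e: type ⟨⟨t,t⟩,⟨e,⟨e,t⟩⟩⟩.
[ν γ] — γ of type ⟨e,⟨t,t⟩⟩ combines with ν of type e: type ⟨t,t⟩.
[[[δ α] μ] [ν γ]] — [[δ α] μ] of type ⟨⟨t,t⟩,⟨e,⟨e,t⟩⟩⟩ combines with [ν γ] of type ⟨t,t⟩: type ⟨e,⟨e,t⟩⟩.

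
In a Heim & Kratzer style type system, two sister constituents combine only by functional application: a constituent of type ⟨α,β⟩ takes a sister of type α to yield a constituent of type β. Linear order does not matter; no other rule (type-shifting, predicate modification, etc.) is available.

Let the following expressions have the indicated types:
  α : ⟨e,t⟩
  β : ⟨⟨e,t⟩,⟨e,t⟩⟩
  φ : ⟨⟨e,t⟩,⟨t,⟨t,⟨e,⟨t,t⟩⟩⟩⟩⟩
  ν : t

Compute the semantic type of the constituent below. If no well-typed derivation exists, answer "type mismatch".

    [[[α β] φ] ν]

[α β]: functor β : ⟨⟨e,t⟩,⟨e,t⟩⟩, argument α : ⟨e,t⟩; result ⟨e,t⟩.
[[α β] φ]: functor φ : ⟨⟨e,t⟩,⟨t,⟨t,⟨e,⟨t,t⟩⟩⟩⟩⟩, argument [α β] : ⟨e,t⟩; result ⟨t,⟨t,⟨e,⟨t,t⟩⟩⟩⟩.
[[[α β] φ] ν]: functor [[α β] φ] : ⟨t,⟨t,⟨e,⟨t,t⟩⟩⟩⟩, argument ν : t; result ⟨t,⟨e,⟨t,t⟩⟩⟩.

⟨t,⟨e,⟨t,t⟩⟩⟩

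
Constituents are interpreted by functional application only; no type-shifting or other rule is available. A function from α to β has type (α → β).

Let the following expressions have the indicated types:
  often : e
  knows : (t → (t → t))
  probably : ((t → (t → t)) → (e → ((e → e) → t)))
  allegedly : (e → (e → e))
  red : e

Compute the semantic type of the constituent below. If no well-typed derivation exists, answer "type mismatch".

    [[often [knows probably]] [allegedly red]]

t

[knows probably]: probably is ((t → (t → t)) → (e → ((e → e) → t))), knows is (t → (t → t)); result (e → ((e → e) → t)).
[often [knows probably]]: [knows probably] is (e → ((e → e) → t)), often is e; result ((e → e) → t).
[allegedly red]: allegedly is (e → (e → e)), red is e; result (e → e).
[[often [knows probably]] [allegedly red]]: [often [knows probably]] is ((e → e) → t), [allegedly red] is (e → e); result t.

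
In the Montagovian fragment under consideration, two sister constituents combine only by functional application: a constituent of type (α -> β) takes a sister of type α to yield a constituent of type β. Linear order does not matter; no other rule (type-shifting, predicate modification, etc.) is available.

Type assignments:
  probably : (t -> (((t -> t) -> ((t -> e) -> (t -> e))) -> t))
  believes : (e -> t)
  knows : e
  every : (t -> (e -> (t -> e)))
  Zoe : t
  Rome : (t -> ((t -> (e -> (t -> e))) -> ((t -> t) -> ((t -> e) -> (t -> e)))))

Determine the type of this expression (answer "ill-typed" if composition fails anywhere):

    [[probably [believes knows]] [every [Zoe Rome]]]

t

[believes knows]: functor believes : (e -> t), argument knows : e; result t.
[probably [believes knows]]: functor probably : (t -> (((t -> t) -> ((t -> e) -> (t -> e))) -> t)), argument [believes knows] : t; result (((t -> t) -> ((t -> e) -> (t -> e))) -> t).
[Zoe Rome]: functor Rome : (t -> ((t -> (e -> (t -> e))) -> ((t -> t) -> ((t -> e) -> (t -> e))))), argument Zoe : t; result ((t -> (e -> (t -> e))) -> ((t -> t) -> ((t -> e) -> (t -> e)))).
[every [Zoe Rome]]: functor [Zoe Rome] : ((t -> (e -> (t -> e))) -> ((t -> t) -> ((t -> e) -> (t -> e)))), argument every : (t -> (e -> (t -> e))); result ((t -> t) -> ((t -> e) -> (t -> e))).
[[probably [believes knows]] [every [Zoe Rome]]]: functor [probably [believes knows]] : (((t -> t) -> ((t -> e) -> (t -> e))) -> t), argument [every [Zoe Rome]] : ((t -> t) -> ((t -> e) -> (t -> e))); result t.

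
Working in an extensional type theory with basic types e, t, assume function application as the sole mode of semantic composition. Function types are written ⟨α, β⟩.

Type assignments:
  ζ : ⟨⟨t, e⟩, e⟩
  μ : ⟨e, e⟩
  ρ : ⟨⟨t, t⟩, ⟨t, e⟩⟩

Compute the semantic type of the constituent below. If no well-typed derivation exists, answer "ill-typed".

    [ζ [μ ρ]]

[μ ρ]: ⟨e, e⟩ with ⟨⟨t, t⟩, ⟨t, e⟩⟩ — neither is a function whose domain matches the other; composition fails here.

ill-typed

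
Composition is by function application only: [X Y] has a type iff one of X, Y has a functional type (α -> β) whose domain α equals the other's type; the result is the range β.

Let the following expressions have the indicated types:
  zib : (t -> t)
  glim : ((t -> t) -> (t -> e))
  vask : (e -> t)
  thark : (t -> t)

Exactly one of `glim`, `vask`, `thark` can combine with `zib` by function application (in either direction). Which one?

glim — combines: glim : ((t -> t) -> (t -> e)) takes zib : (t -> t) as argument, giving (t -> e).
vask : (e -> t) — no; zib wants t, and vask wants e.
thark : (t -> t) — no; zib wants t, and thark wants t.

glim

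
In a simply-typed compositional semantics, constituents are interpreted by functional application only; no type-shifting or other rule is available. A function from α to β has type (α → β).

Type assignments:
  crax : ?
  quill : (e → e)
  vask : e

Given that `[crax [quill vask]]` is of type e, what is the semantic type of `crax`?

At [crax [quill vask]] (required: e): [quill vask] is e, which is not a function with range e; hence crax is the functor — type (e → e).

(e → e)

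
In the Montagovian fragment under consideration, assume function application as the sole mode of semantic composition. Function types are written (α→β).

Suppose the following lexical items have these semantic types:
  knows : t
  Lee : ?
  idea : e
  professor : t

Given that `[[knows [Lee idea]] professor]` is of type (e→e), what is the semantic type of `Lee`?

(e→(t→(t→(e→e))))

[[knows [Lee idea]] professor] must have type (e→e). The sister professor has type t; that is not a function onto (e→e), so [knows [Lee idea]] must be the functor, of type (t→(e→e)).
[knows [Lee idea]] must have type (t→(e→e)). The sister knows has type t; that is not a function onto (t→(e→e)), so [Lee idea] must be the functor, of type (t→(t→(e→e))).
[Lee idea] must have type (t→(t→(e→e))). The sister idea has type e; that is not a function onto (t→(t→(e→e))), so Lee must be the functor, of type (e→(t→(t→(e→e)))).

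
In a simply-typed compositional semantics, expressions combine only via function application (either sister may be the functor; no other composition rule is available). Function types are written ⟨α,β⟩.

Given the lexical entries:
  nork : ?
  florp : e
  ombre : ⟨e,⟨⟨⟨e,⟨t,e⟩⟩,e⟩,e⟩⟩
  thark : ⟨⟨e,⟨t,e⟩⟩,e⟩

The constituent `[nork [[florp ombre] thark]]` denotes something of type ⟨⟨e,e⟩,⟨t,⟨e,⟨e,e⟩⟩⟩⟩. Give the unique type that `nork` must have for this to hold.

[nork [[florp ombre] thark]] must have type ⟨⟨e,e⟩,⟨t,⟨e,⟨e,e⟩⟩⟩⟩. The sister [[florp ombre] thark] has type e; that is not a function onto ⟨⟨e,e⟩,⟨t,⟨e,⟨e,e⟩⟩⟩⟩, so nork must be the functor, of type ⟨e,⟨⟨e,e⟩,⟨t,⟨e,⟨e,e⟩⟩⟩⟩⟩.

⟨e,⟨⟨e,e⟩,⟨t,⟨e,⟨e,e⟩⟩⟩⟩⟩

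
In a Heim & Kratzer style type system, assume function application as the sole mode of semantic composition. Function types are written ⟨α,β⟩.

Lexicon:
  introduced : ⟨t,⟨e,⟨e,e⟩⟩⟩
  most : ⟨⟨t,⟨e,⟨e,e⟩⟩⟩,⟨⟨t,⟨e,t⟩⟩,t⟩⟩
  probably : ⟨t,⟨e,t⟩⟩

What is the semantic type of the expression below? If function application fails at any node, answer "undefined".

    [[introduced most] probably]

[introduced most]: ⟨⟨t,⟨e,⟨e,e⟩⟩⟩,⟨⟨t,⟨e,t⟩⟩,t⟩⟩ applied to ⟨t,⟨e,⟨e,e⟩⟩⟩ yields ⟨⟨t,⟨e,t⟩⟩,t⟩.
[[introduced most] probably]: ⟨⟨t,⟨e,t⟩⟩,t⟩ applied to ⟨t,⟨e,t⟩⟩ yields t.

t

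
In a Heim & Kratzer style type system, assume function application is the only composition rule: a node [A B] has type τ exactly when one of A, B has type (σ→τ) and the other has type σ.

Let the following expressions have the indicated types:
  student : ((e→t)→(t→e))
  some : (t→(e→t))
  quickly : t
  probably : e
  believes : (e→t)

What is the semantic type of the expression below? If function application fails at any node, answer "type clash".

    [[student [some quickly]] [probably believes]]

[some quickly] — some of type (t→(e→t)) combines with quickly of type t: type (e→t).
[student [some quickly]] — student of type ((e→t)→(t→e)) combines with [some quickly] of type (e→t): type (t→e).
[probably believes] — believes of type (e→t) combines with probably of type e: type t.
[[student [some quickly]] [probably believes]] — [student [some quickly]] of type (t→e) combines with [probably believes] of type t: type e.

e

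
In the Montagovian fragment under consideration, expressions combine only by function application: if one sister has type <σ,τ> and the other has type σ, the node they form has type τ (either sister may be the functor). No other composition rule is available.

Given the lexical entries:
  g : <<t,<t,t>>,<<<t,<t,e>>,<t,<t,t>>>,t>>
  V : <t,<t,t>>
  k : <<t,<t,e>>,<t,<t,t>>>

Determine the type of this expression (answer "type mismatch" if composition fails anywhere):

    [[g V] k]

[g V] — g of type <<t,<t,t>>,<<<t,<t,e>>,<t,<t,t>>>,t>> combines with V of type <t,<t,t>>: type <<<t,<t,e>>,<t,<t,t>>>,t>.
[[g V] k] — [g V] of type <<<t,<t,e>>,<t,<t,t>>>,t> combines with k of type <<t,<t,e>>,<t,<t,t>>>: type t.

t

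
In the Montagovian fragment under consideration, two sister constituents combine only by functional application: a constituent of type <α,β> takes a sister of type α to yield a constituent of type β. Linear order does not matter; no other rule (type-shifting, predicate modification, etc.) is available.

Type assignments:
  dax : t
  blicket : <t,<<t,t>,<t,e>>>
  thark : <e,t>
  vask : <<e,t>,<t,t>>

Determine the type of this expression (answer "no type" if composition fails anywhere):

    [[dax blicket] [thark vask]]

<t,e>

[dax blicket]: <t,<<t,t>,<t,e>>> applied to t yields <<t,t>,<t,e>>.
[thark vask]: <<e,t>,<t,t>> applied to <e,t> yields <t,t>.
[[dax blicket] [thark vask]]: <<t,t>,<t,e>> applied to <t,t> yields <t,e>.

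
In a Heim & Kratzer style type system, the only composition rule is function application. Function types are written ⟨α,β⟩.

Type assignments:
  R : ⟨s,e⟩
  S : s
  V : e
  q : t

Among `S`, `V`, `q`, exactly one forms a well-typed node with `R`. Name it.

S — combines: R : ⟨s,e⟩ takes S : s as argument, giving e.
V : e — R needs s; V needs nothing (atomic); neither fits.
q : t — R needs s; q needs nothing (atomic); neither fits.

S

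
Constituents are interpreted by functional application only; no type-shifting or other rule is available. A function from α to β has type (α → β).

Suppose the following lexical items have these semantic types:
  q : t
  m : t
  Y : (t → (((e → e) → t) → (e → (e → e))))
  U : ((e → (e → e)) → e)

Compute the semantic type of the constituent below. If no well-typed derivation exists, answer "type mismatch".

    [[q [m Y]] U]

type mismatch

[m Y]: (t → (((e → e) → t) → (e → (e → e)))) applied to t yields (((e → e) → t) → (e → (e → e))).
At [q [m Y]]: neither t nor (((e → e) → t) → (e → (e → e))) can take the other as argument; the node is ill-typed.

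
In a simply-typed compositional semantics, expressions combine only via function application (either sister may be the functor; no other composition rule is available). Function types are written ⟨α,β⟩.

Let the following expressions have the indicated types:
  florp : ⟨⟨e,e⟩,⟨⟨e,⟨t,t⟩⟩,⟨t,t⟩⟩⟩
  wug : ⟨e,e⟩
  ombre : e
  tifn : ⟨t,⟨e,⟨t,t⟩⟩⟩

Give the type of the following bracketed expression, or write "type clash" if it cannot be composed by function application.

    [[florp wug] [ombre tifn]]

[florp wug]: ⟨⟨e,e⟩,⟨⟨e,⟨t,t⟩⟩,⟨t,t⟩⟩⟩ applied to ⟨e,e⟩ yields ⟨⟨e,⟨t,t⟩⟩,⟨t,t⟩⟩.
[ombre tifn]: e and ⟨t,⟨e,⟨t,t⟩⟩⟩ cannot combine by function application — type clash.

type clash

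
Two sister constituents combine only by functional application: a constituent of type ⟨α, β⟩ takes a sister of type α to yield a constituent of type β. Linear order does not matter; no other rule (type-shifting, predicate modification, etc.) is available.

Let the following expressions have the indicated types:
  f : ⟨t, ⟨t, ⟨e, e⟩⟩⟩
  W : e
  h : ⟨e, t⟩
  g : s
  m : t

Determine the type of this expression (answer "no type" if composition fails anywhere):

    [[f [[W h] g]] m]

no type

[W h]: h is ⟨e, t⟩, W is e; result t.
[[W h] g]: t and s cannot combine by function application — type clash.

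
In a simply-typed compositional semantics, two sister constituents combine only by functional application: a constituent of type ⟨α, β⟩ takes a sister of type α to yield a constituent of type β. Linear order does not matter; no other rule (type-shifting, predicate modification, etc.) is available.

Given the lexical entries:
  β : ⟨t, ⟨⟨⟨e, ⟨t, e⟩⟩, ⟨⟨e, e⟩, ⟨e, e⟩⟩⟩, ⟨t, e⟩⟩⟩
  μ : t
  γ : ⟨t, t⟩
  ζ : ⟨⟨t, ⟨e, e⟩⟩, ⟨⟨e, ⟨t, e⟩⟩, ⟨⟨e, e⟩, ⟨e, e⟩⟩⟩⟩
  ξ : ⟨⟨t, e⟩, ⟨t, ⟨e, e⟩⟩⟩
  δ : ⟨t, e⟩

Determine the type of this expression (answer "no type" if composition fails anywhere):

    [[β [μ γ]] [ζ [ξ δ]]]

At [μ γ], γ : ⟨t, t⟩ takes μ : t, giving t.
At [β [μ γ]], β : ⟨t, ⟨⟨⟨e, ⟨t, e⟩⟩, ⟨⟨e, e⟩, ⟨e, e⟩⟩⟩, ⟨t, e⟩⟩⟩ takes [μ γ] : t, giving ⟨⟨⟨e, ⟨t, e⟩⟩, ⟨⟨e, e⟩, ⟨e, e⟩⟩⟩, ⟨t, e⟩⟩.
At [ξ δ], ξ : ⟨⟨t, e⟩, ⟨t, ⟨e, e⟩⟩⟩ takes δ : ⟨t, e⟩, giving ⟨t, ⟨e, e⟩⟩.
At [ζ [ξ δ]], ζ : ⟨⟨t, ⟨e, e⟩⟩, ⟨⟨e, ⟨t, e⟩⟩, ⟨⟨e, e⟩, ⟨e, e⟩⟩⟩⟩ takes [ξ δ] : ⟨t, ⟨e, e⟩⟩, giving ⟨⟨e, ⟨t, e⟩⟩, ⟨⟨e, e⟩, ⟨e, e⟩⟩⟩.
At [[β [μ γ]] [ζ [ξ δ]]], [β [μ γ]] : ⟨⟨⟨e, ⟨t, e⟩⟩, ⟨⟨e, e⟩, ⟨e, e⟩⟩⟩, ⟨t, e⟩⟩ takes [ζ [ξ δ]] : ⟨⟨e, ⟨t, e⟩⟩, ⟨⟨e, e⟩, ⟨e, e⟩⟩⟩, giving ⟨t, e⟩.

⟨t, e⟩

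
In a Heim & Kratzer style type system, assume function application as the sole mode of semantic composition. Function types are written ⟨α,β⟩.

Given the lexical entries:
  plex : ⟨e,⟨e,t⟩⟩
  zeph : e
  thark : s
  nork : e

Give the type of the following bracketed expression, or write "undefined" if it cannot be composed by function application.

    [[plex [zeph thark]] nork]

At [zeph thark]: neither e nor s can take the other as argument; the node is ill-typed.

undefined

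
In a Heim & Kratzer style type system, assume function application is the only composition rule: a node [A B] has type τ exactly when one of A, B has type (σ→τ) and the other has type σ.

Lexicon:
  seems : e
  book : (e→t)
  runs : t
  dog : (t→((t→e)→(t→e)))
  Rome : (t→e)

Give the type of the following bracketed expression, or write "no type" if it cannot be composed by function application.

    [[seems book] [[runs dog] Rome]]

[seems book] — book of type (e→t) combines with seems of type e: type t.
[runs dog] — dog of type (t→((t→e)→(t→e))) combines with runs of type t: type ((t→e)→(t→e)).
[[runs dog] Rome] — [runs dog] of type ((t→e)→(t→e)) combines with Rome of type (t→e): type (t→e).
[[seems book] [[runs dog] Rome]] — [[runs dog] Rome] of type (t→e) combines with [seems book] of type t: type e.

e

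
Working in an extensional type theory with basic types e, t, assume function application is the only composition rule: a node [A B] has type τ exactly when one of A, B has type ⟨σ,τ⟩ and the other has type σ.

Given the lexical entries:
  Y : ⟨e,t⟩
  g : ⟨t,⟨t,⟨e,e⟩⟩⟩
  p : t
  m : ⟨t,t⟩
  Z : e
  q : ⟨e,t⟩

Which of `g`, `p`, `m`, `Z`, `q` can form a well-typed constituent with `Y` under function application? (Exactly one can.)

Z

g : ⟨t,⟨t,⟨e,e⟩⟩⟩ — neither side's domain matches the other.
p : t — neither side's domain matches the other.
m : ⟨t,t⟩ — neither side's domain matches the other.
Z — combines: Y : ⟨e,t⟩ takes Z : e as argument, giving t.
q : ⟨e,t⟩ — neither side's domain matches the other.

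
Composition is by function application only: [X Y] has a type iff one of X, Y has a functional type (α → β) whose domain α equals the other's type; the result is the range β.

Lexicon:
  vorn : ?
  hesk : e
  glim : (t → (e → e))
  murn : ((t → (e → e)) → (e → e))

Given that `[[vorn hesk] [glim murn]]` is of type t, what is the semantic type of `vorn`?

For [[vorn hesk] [glim murn]] to have type t with [glim murn] of type (e → e), [vorn hesk] must be the function: [vorn hesk] : ((e → e) → t).
For [vorn hesk] to have type ((e → e) → t) with hesk of type e, vorn must be the function: vorn : (e → ((e → e) → t)).

(e → ((e → e) → t))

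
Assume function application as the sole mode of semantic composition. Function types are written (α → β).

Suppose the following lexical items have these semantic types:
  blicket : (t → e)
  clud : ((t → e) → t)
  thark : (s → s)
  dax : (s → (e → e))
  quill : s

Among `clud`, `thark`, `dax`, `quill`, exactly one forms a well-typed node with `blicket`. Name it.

clud

clud — combines: clud : ((t → e) → t) takes blicket : (t → e) as argument, giving t.
thark : (s → s) — no; blicket wants t, and thark wants s.
dax : (s → (e → e)) — no; blicket wants t, and dax wants s.
quill : s — no; blicket wants t, and quill wants nothing (atomic).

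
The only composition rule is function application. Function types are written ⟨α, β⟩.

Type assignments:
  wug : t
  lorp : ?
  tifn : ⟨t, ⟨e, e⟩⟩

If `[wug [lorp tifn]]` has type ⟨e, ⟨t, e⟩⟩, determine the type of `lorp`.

⟨⟨t, ⟨e, e⟩⟩, ⟨t, ⟨e, ⟨t, e⟩⟩⟩⟩

[wug [lorp tifn]] is required to be ⟨e, ⟨t, e⟩⟩. wug : t cannot yield ⟨e, ⟨t, e⟩⟩ as functor, so [lorp tifn] : ⟨t, ⟨e, ⟨t, e⟩⟩⟩.
[lorp tifn] is required to be ⟨t, ⟨e, ⟨t, e⟩⟩⟩. tifn : ⟨t, ⟨e, e⟩⟩ cannot yield ⟨t, ⟨e, ⟨t, e⟩⟩⟩ as functor, so lorp : ⟨⟨t, ⟨e, e⟩⟩, ⟨t, ⟨e, ⟨t, e⟩⟩⟩⟩.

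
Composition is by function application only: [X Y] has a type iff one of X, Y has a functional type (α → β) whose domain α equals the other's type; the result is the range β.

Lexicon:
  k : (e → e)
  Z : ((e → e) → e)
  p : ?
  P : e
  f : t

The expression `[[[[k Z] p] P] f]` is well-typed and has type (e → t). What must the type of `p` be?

[[[[k Z] p] P] f] must have type (e → t). The sister f has type t; that is not a function onto (e → t), so [[[k Z] p] P] must be the functor, of type (t → (e → t)).
[[[k Z] p] P] must have type (t → (e → t)). The sister P has type e; that is not a function onto (t → (e → t)), so [[k Z] p] must be the functor, of type (e → (t → (e → t))).
[[k Z] p] must have type (e → (t → (e → t))). The sister [k Z] has type e; that is not a function onto (e → (t → (e → t))), so p must be the functor, of type (e → (e → (t → (e → t)))).

(e → (e → (t → (e → t))))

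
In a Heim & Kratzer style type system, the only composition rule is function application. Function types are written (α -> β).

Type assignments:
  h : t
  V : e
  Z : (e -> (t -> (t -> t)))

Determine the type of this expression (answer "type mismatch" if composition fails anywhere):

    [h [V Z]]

(t -> t)

At [V Z], Z : (e -> (t -> (t -> t))) takes V : e, giving (t -> (t -> t)).
At [h [V Z]], [V Z] : (t -> (t -> t)) takes h : t, giving (t -> t).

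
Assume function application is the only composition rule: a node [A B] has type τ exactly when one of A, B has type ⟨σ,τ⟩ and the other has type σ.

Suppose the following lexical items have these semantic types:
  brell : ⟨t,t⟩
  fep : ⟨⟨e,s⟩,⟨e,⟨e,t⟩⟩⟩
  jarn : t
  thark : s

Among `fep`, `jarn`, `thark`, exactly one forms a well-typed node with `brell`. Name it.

jarn

fep : ⟨⟨e,s⟩,⟨e,⟨e,t⟩⟩⟩ — no; brell wants t, and fep wants ⟨e,s⟩.
jarn — combines: brell : ⟨t,t⟩ takes jarn : t as argument, giving t.
thark : s — no; brell wants t, and thark wants nothing (atomic).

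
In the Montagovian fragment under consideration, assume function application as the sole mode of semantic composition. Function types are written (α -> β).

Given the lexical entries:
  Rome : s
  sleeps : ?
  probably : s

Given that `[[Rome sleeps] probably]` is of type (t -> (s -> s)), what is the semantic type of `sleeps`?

[[Rome sleeps] probably] must have type (t -> (s -> s)). The sister probably has type s; that is not a function onto (t -> (s -> s)), so [Rome sleeps] must be the functor, of type (s -> (t -> (s -> s))).
[Rome sleeps] must have type (s -> (t -> (s -> s))). The sister Rome has type s; that is not a function onto (s -> (t -> (s -> s))), so sleeps must be the functor, of type (s -> (s -> (t -> (s -> s)))).

(s -> (s -> (t -> (s -> s))))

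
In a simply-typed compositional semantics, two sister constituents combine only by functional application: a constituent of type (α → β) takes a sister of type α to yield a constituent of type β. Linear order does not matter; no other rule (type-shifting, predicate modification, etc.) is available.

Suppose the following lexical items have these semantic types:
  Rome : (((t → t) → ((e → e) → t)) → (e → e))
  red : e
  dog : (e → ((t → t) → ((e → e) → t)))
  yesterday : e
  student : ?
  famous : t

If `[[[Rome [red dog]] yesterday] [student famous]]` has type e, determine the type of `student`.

At [[[Rome [red dog]] yesterday] [student famous]] (required: e): [[Rome [red dog]] yesterday] is e, which is not a function with range e; hence [student famous] is the functor — type (e → e).
At [student famous] (required: (e → e)): famous is t, which is not a function with range (e → e); hence student is the functor — type (t → (e → e)).

(t → (e → e))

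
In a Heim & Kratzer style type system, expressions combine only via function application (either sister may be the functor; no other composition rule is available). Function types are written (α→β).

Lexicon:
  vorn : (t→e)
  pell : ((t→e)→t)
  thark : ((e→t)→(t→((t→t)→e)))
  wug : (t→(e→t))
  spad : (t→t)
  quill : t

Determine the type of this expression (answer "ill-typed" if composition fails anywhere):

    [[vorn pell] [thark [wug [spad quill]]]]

((t→t)→e)

[vorn pell]: ((t→e)→t) applied to (t→e) yields t.
[spad quill]: (t→t) applied to t yields t.
[wug [spad quill]]: (t→(e→t)) applied to t yields (e→t).
[thark [wug [spad quill]]]: ((e→t)→(t→((t→t)→e))) applied to (e→t) yields (t→((t→t)→e)).
[[vorn pell] [thark [wug [spad quill]]]]: (t→((t→t)→e)) applied to t yields ((t→t)→e).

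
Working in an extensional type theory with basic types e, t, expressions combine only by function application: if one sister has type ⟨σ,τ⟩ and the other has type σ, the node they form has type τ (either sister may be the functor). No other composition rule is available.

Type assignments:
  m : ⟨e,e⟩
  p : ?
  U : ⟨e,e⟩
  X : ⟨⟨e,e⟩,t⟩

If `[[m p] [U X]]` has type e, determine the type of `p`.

⟨⟨e,e⟩,⟨t,e⟩⟩

[[m p] [U X]] must have type e. The sister [U X] has type t; that is not a function onto e, so [m p] must be the functor, of type ⟨t,e⟩.
[m p] must have type ⟨t,e⟩. The sister m has type ⟨e,e⟩; that is not a function onto ⟨t,e⟩, so p must be the functor, of type ⟨⟨e,e⟩,⟨t,e⟩⟩.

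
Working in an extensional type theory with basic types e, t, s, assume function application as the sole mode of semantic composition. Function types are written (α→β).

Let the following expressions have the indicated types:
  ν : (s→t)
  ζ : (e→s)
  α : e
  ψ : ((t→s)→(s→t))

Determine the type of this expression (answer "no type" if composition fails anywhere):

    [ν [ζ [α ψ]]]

no type

[α ψ]: e and ((t→s)→(s→t)) cannot combine by function application — type clash.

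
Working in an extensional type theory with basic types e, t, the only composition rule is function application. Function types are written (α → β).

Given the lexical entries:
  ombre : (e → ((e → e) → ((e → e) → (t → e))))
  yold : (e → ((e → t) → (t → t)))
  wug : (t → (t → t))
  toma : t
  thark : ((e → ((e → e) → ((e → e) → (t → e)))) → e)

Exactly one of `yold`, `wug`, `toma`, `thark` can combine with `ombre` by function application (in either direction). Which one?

thark

yold : (e → ((e → t) → (t → t))) — neither side's domain matches the other.
wug : (t → (t → t)) — neither side's domain matches the other.
toma : t — neither side's domain matches the other.
thark — combines: thark : ((e → ((e → e) → ((e → e) → (t → e)))) → e) takes ombre : (e → ((e → e) → ((e → e) → (t → e)))) as argument, giving e.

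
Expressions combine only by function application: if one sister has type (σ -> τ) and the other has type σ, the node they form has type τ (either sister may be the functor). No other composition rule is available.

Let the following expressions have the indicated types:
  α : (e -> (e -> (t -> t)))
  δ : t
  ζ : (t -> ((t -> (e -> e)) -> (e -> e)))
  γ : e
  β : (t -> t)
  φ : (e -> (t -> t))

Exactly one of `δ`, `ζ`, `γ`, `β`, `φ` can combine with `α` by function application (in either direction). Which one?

γ

δ : t — does not combine with α.
ζ : (t -> ((t -> (e -> e)) -> (e -> e))) — does not combine with α.
γ — combines: α : (e -> (e -> (t -> t))) takes γ : e as argument, giving (e -> (t -> t)).
β : (t -> t) — does not combine with α.
φ : (e -> (t -> t)) — does not combine with α.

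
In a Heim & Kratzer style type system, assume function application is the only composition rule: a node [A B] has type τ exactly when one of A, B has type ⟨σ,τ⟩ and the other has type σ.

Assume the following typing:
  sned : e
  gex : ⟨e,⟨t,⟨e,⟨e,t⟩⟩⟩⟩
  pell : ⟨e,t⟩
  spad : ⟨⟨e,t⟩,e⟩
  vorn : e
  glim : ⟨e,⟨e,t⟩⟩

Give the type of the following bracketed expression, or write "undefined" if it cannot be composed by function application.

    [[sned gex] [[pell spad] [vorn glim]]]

[sned gex]: gex is ⟨e,⟨t,⟨e,⟨e,t⟩⟩⟩⟩, sned is e; result ⟨t,⟨e,⟨e,t⟩⟩⟩.
[pell spad]: spad is ⟨⟨e,t⟩,e⟩, pell is ⟨e,t⟩; result e.
[vorn glim]: glim is ⟨e,⟨e,t⟩⟩, vorn is e; result ⟨e,t⟩.
[[pell spad] [vorn glim]]: [vorn glim] is ⟨e,t⟩, [pell spad] is e; result t.
[[sned gex] [[pell spad] [vorn glim]]]: [sned gex] is ⟨t,⟨e,⟨e,t⟩⟩⟩, [[pell spad] [vorn glim]] is t; result ⟨e,⟨e,t⟩⟩.

⟨e,⟨e,t⟩⟩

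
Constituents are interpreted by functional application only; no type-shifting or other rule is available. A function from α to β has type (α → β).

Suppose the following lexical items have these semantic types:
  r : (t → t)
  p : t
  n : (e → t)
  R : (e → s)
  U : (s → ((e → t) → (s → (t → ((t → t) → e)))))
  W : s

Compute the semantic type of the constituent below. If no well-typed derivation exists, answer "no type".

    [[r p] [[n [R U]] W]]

[r p]: (t → t) applied to t yields t.
[R U]: (e → s) and (s → ((e → t) → (s → (t → ((t → t) → e))))) cannot combine by function application — type clash.

no type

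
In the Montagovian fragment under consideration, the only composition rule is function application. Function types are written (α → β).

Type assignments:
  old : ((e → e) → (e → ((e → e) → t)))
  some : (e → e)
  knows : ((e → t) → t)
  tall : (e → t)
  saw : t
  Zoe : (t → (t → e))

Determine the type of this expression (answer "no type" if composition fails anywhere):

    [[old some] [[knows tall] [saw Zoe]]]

[old some] — old of type ((e → e) → (e → ((e → e) → t))) combines with some of type (e → e): type (e → ((e → e) → t)).
[knows tall] — knows of type ((e → t) → t) combines with tall of type (e → t): type t.
[saw Zoe] — Zoe of type (t → (t → e)) combines with saw of type t: type (t → e).
[[knows tall] [saw Zoe]] — [saw Zoe] of type (t → e) combines with [knows tall] of type t: type e.
[[old some] [[knows tall] [saw Zoe]]] — [old some] of type (e → ((e → e) → t)) combines with [[knows tall] [saw Zoe]] of type e: type ((e → e) → t).

((e → e) → t)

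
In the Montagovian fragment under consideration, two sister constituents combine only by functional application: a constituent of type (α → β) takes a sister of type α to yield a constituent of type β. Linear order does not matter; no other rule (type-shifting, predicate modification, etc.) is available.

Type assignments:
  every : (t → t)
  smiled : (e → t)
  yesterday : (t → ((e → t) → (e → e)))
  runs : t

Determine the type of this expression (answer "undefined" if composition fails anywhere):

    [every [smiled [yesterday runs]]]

undefined

[yesterday runs] — yesterday of type (t → ((e → t) → (e → e))) combines with runs of type t: type ((e → t) → (e → e)).
[smiled [yesterday runs]] — [yesterday runs] of type ((e → t) → (e → e)) combines with smiled of type (e → t): type (e → e).
[every [smiled [yesterday runs]]]: (t → t) and (e → e) cannot combine by function application — type clash.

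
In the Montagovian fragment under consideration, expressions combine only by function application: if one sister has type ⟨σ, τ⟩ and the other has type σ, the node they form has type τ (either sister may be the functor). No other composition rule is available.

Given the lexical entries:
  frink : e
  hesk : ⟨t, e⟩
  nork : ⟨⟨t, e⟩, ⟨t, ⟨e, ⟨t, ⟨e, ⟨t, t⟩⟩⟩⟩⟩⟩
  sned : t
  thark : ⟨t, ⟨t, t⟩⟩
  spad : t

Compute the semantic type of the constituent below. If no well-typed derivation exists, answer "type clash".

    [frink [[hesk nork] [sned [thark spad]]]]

[hesk nork] — nork of type ⟨⟨t, e⟩, ⟨t, ⟨e, ⟨t, ⟨e, ⟨t, t⟩⟩⟩⟩⟩⟩ combines with hesk of type ⟨t, e⟩: type ⟨t, ⟨e, ⟨t, ⟨e, ⟨t, t⟩⟩⟩⟩⟩.
[thark spad] — thark of type ⟨t, ⟨t, t⟩⟩ combines with spad of type t: type ⟨t, t⟩.
[sned [thark spad]] — [thark spad] of type ⟨t, t⟩ combines with sned of type t: type t.
[[hesk nork] [sned [thark spad]]] — [hesk nork] of type ⟨t, ⟨e, ⟨t, ⟨e, ⟨t, t⟩⟩⟩⟩⟩ combines with [sned [thark spad]] of type t: type ⟨e, ⟨t, ⟨e, ⟨t, t⟩⟩⟩⟩.
[frink [[hesk nork] [sned [thark spad]]]] — [[hesk nork] [sned [thark spad]]] of type ⟨e, ⟨t, ⟨e, ⟨t, t⟩⟩⟩⟩ combines with frink of type e: type ⟨t, ⟨e, ⟨t, t⟩⟩⟩.

⟨t, ⟨e, ⟨t, t⟩⟩⟩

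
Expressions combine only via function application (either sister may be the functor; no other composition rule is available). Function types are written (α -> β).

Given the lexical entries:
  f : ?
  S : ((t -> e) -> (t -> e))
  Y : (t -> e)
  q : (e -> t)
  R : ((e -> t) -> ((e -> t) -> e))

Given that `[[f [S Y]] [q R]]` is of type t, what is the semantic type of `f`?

[[f [S Y]] [q R]] must have type t. The sister [q R] has type ((e -> t) -> e); that is not a function onto t, so [f [S Y]] must be the functor, of type (((e -> t) -> e) -> t).
[f [S Y]] must have type (((e -> t) -> e) -> t). The sister [S Y] has type (t -> e); that is not a function onto (((e -> t) -> e) -> t), so f must be the functor, of type ((t -> e) -> (((e -> t) -> e) -> t)).

((t -> e) -> (((e -> t) -> e) -> t))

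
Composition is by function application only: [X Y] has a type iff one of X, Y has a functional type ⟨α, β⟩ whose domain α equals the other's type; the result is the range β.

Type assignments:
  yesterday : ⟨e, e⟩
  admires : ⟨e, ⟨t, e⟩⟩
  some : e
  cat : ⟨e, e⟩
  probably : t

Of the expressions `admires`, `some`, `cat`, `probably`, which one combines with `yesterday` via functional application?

admires : ⟨e, ⟨t, e⟩⟩ — neither side's domain matches the other.
some — combines: yesterday : ⟨e, e⟩ takes some : e as argument, giving e.
cat : ⟨e, e⟩ — neither side's domain matches the other.
probably : t — neither side's domain matches the other.

some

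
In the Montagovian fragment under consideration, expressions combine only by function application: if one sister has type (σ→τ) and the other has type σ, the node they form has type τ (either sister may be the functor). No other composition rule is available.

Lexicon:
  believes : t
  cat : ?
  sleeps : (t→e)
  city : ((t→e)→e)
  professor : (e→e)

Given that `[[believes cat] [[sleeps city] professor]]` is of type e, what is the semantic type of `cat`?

[[believes cat] [[sleeps city] professor]] is required to be e. [[sleeps city] professor] : e cannot yield e as functor, so [believes cat] : (e→e).
[believes cat] is required to be (e→e). believes : t cannot yield (e→e) as functor, so cat : (t→(e→e)).

(t→(e→e))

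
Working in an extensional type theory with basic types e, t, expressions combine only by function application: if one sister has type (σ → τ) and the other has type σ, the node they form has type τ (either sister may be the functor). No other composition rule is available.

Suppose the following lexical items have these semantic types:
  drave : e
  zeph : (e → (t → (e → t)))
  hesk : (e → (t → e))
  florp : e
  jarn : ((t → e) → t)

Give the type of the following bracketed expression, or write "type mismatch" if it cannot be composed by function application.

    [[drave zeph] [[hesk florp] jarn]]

(e → t)

At [drave zeph], zeph : (e → (t → (e → t))) takes drave : e, giving (t → (e → t)).
At [hesk florp], hesk : (e → (t → e)) takes florp : e, giving (t → e).
At [[hesk florp] jarn], jarn : ((t → e) → t) takes [hesk florp] : (t → e), giving t.
At [[drave zeph] [[hesk florp] jarn]], [drave zeph] : (t → (e → t)) takes [[hesk florp] jarn] : t, giving (e → t).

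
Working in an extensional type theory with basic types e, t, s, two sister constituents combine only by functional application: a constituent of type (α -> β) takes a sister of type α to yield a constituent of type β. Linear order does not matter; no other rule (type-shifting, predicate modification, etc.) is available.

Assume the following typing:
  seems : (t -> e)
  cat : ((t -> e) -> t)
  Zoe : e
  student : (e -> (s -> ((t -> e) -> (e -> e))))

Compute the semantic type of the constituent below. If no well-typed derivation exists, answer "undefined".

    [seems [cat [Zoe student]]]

[Zoe student]: (e -> (s -> ((t -> e) -> (e -> e)))) applied to e yields (s -> ((t -> e) -> (e -> e))).
[cat [Zoe student]]: ((t -> e) -> t) with (s -> ((t -> e) -> (e -> e))) — neither is a function whose domain matches the other; composition fails here.

undefined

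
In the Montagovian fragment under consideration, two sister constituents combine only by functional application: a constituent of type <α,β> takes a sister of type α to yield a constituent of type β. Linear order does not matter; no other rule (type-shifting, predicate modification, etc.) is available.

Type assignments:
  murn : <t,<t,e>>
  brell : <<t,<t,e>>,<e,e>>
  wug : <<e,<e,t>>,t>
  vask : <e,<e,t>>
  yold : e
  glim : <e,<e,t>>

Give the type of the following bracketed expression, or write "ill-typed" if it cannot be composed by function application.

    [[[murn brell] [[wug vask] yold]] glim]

[murn brell]: <<t,<t,e>>,<e,e>> applied to <t,<t,e>> yields <e,e>.
[wug vask]: <<e,<e,t>>,t> applied to <e,<e,t>> yields t.
At [[wug vask] yold]: neither t nor e can take the other as argument; the node is ill-typed.

ill-typed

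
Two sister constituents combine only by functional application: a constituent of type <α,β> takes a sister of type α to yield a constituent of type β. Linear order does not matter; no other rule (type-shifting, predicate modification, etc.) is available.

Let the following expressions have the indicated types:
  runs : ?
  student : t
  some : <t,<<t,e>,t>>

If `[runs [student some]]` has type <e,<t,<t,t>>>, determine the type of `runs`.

<<<t,e>,t>,<e,<t,<t,t>>>>

[runs [student some]] must have type <e,<t,<t,t>>>. The sister [student some] has type <<t,e>,t>; that is not a function onto <e,<t,<t,t>>>, so runs must be the functor, of type <<<t,e>,t>,<e,<t,<t,t>>>>.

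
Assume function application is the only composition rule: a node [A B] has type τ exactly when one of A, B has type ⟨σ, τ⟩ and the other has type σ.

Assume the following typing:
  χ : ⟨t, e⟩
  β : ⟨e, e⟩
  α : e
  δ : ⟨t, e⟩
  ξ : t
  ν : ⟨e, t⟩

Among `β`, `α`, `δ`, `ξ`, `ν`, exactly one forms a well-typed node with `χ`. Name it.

β : ⟨e, e⟩ — does not combine with χ.
α : e — does not combine with χ.
δ : ⟨t, e⟩ — does not combine with χ.
ξ — combines: χ : ⟨t, e⟩ takes ξ : t as argument, giving e.
ν : ⟨e, t⟩ — does not combine with χ.

ξ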